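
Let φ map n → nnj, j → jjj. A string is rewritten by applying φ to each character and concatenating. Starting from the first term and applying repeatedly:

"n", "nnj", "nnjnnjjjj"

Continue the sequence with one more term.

nnjnnjjjjnnjnnjjjjjjjjjjjjj

Apply φ to nnjnnjjjj symbol by symbol: n→nnj, n→nnj, j→jjj, n→nnj, n→nnj, j→jjj, j→jjj, j→jjj, j→jjj; joined: nnj nnj jjj nnj nnj jjj jjj jjj jjj.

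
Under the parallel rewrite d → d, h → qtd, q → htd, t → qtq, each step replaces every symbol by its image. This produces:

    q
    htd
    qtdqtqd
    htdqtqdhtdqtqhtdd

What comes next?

qtdqtqdhtdqtqhtddqtdqtqdhtdqtqhtdqtdqtqdd

Applying the rule to each of the 17 symbols of htdqtqdhtdqtqhtdd gives the pieces qtd qtq d htd qtq htd d qtd qtq d htd qtq htd qtd qtq d d, which concatenate to the answer.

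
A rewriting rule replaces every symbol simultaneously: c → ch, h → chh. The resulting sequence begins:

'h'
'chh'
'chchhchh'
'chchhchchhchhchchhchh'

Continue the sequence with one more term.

φ(chchhchchhchhchchhchh) expands symbol-by-symbol to ch chh ch chh chh ch chh ch chh chh ch chh chh ch chh ch chh chh ch chh chh; joining the 21 pieces gives the next term.

chchhchchhchhchchhchchhchhchchhchhchchhchchhchhchchhchh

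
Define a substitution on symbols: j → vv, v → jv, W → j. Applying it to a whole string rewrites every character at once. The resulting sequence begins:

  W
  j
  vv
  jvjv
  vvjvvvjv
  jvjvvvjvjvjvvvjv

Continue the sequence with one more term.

Replace each of the 16 characters of jvjvvvjvjvjvvvjv in place — vv jv vv jv jv jv vv jv vv jv vv jv jv jv vv jv — and concatenate.

vvjvvvjvjvjvvvjvvvjvvvjvjvjvvvjv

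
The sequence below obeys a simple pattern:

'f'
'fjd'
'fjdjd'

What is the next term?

fjdjdjd

Each term is the previous one with jd appended.
So the next term is fjdjd·jd.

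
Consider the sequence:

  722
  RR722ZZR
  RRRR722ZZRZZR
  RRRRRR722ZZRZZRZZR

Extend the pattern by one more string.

Every step adds RR to the front and ZZR to the end of the previous string.
So the next term is RR·RRRRRR722ZZRZZRZZR·ZZR.

RRRRRRRR722ZZRZZRZZRZZR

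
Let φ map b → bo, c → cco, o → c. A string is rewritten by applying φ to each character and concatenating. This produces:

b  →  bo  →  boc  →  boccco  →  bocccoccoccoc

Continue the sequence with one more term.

Applying the rule to each of the 13 symbols of bocccoccoccoc gives the pieces bo c cco cco cco c cco cco c cco cco c cco, which concatenate to the answer.

bocccoccoccocccoccocccoccoccco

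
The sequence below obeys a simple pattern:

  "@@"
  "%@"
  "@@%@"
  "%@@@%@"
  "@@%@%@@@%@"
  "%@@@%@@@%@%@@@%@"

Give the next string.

From term 3 onward, concatenate the second-to-last term with the last: @@·%@ = @@%@, %@·@@%@ = %@@@%@, …
The next term joins @@%@%@@@%@ and %@@@%@@@%@%@@@%@.

@@%@%@@@%@%@@@%@@@%@%@@@%@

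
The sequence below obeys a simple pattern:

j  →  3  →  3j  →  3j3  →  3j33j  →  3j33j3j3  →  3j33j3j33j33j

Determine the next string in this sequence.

Each term (from the third on) is the previous term followed by the one before it: term 3 = 3·j = 3j.
Continuing: 3j33j3j33j33j · 3j33j3j3 gives term 8.

3j33j3j33j33j3j33j3j3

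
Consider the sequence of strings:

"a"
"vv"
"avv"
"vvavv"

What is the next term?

avvvvavv

This is a Fibonacci-style word recurrence s(k) = s(k−2)·s(k−1): e.g. a·vv = avv.
The next term joins avv and vvavv.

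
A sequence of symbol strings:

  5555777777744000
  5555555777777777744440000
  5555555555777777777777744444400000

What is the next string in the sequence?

Term n consists of 3n-2 5's, followed by 3n+1 7's, followed by 2n-2 4's, followed by n+1 0's, where the shown terms are n = 2, 3, 4.
For the next term, n = 5, so the run lengths are 13, 16, 8, 6.

5555555555555777777777777777744444444000000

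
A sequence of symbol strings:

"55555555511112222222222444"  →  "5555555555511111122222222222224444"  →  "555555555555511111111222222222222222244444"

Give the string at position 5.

5555555555555555511111111111122222222222222222222224444444

Reading off run lengths: 5 runs 9, 11, 13; 1 runs 4, 6, 8; 2 runs 10, 13, 16; 4 runs 3, 4, 5 — each is linear in n, where the shown terms are n = 3, 4, 5.
For term 5, n = 7, so the run lengths are 17, 12, 22, 7.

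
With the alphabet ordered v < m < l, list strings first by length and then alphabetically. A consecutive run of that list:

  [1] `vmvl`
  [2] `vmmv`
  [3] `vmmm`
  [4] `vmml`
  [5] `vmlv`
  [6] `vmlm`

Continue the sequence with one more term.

Treat vmlm as a base-3 numeral over the given alphabet and add one, carrying through any trailing l's.

vmll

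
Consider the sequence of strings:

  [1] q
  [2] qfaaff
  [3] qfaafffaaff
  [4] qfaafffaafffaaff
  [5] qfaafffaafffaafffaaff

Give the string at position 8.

qfaafffaafffaafffaafffaafffaafffaaff

The strings grow by a fixed suffix faaff each time.
From qfaafffaafffaafffaaff, 3 further steps: qfaafffaafffaafffaaff → qfaafffaafffaafffaafffaaff → qfaafffaafffaafffaafffaafffaaff → (answer).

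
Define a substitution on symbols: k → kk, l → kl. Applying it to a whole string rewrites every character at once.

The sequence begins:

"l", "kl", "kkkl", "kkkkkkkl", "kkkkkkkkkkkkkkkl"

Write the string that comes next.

Rewriting the 16 symbols of kkkkkkkkkkkkkkkl one by one yields kk kk kk kk kk kk kk kk kk kk kk kk kk kk kk kl; concatenated:

kkkkkkkkkkkkkkkkkkkkkkkkkkkkkkkl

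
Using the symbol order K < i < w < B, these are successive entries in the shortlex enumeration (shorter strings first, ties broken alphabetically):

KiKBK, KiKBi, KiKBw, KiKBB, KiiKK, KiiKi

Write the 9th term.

Continuing the enumeration 3 steps past KiiKi: KiiKi → KiiKw → KiiKB → (answer).

KiiiK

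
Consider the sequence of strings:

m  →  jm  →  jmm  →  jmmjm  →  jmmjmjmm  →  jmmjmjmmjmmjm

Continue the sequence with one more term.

This is a Fibonacci-style word recurrence s(k) = s(k−1)·s(k−2): e.g. jm·m = jmm.
The next term joins jmmjmjmmjmmjm and jmmjmjmm.

jmmjmjmmjmmjmjmmjmjmm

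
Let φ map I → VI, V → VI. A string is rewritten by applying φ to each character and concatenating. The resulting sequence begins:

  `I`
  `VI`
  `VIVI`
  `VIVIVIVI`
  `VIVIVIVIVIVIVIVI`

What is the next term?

VIVIVIVIVIVIVIVIVIVIVIVIVIVIVIVI

Replace each of the 16 characters of VIVIVIVIVIVIVIVI in place — VI VI VI VI VI VI VI VI VI VI VI VI VI VI VI VI — and concatenate.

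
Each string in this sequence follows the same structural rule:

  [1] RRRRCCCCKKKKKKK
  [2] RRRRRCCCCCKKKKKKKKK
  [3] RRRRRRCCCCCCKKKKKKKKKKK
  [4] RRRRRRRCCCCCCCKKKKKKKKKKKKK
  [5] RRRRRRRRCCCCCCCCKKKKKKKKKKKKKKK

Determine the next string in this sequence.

RRRRRRRRRCCCCCCCCCKKKKKKKKKKKKKKKKK

Term n consists of n+1 R's, followed by n+1 C's, followed by 2n+1 K's, where the shown terms are n = 3, 4, 5, 6, 7.
For the next term, n = 8, so the run lengths are 9, 9, 17.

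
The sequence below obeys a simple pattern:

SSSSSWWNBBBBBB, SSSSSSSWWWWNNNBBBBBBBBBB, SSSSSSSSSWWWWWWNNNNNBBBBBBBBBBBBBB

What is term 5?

SSSSSSSSSSSSSWWWWWWWWWWNNNNNNNNNBBBBBBBBBBBBBBBBBBBBBB

Each string has the form S^{2n+3} W^{2n} N^{2n-1} B^{4n+2} (n = 1, 2, …).
For term 5, n = 5, so the run lengths are 13, 10, 9, 22.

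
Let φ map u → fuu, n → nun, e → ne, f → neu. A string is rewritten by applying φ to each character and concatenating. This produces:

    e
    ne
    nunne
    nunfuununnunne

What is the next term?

Rewriting the 14 symbols of nunfuununnunne one by one yields nun fuu nun neu fuu fuu nun fuu nun nun fuu nun nun ne; concatenated:

nunfuununneufuufuununfuununnunfuununnunne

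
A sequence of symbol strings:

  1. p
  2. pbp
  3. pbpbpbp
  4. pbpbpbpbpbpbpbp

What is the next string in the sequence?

Each string is two copies of the previous one joined by 'b'.
Doubling pbpbpbpbpbpbpbp with 'b' between the halves:

pbpbpbpbpbpbpbpbpbpbpbpbpbpbpbp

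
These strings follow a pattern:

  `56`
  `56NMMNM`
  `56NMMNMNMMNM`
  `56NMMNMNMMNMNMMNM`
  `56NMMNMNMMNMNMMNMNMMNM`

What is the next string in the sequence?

56NMMNMNMMNMNMMNMNMMNMNMMNM

Each term is the previous one with NMMNM appended.
One more step from 56NMMNMNMMNMNMMNMNMMNM gives the answer.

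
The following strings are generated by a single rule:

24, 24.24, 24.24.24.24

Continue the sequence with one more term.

s(k+1) = s(k)·.·s(k) — each term doubles the last with '.' between the halves.
Doubling 24.24.24.24 with '.' between the halves:

24.24.24.24.24.24.24.24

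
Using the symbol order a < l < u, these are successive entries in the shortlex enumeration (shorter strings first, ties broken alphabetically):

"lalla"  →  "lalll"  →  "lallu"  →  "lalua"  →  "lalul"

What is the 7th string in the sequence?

Continuing the enumeration 2 steps past lalul: lalul → laluu → (answer).

lauaa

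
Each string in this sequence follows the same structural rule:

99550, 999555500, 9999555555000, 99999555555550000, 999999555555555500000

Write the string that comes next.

The n-th term is n+1 9's then 2n 5's then n 0's (n = 1, 2, …).
Setting n = 6 gives 7, 12, 6 characters in each block.

9999999555555555555000000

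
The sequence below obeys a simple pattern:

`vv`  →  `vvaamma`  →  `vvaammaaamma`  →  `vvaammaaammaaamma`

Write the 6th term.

vvaammaaammaaammaaammaaamma

Each term is the previous one with aamma appended.
From vvaammaaammaaamma, 2 further steps: vvaammaaammaaamma → vvaammaaammaaammaaamma → (answer).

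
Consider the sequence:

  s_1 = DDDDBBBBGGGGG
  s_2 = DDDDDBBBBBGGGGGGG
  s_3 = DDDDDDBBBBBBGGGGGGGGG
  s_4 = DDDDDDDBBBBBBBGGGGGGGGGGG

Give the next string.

Reading off run lengths: D runs 4, 5, 6, 7; B runs 4, 5, 6, 7; G runs 5, 7, 9, 11 — each is linear in n, where the shown terms are n = 3, 4, 5, 6.
Setting n = 7 gives 8, 8, 13 characters in each block.

DDDDDDDDBBBBBBBBGGGGGGGGGGGGG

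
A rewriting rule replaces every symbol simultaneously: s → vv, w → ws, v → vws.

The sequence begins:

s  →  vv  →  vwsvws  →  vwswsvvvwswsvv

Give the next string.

vwswsvvwsvvvwsvwsvwswsvvwsvvvwsvws

Applying the rule to each of the 14 symbols of vwswsvvvwswsvv gives the pieces vws ws vv ws vv vws vws vws ws vv ws vv vws vws, which concatenate to the answer.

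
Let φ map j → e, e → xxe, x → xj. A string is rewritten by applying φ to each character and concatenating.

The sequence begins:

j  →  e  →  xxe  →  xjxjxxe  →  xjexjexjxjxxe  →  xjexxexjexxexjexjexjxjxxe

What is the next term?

Replace each of the 25 characters of xjexxexjexxexjexjexjxjxxe in place — xj e xxe xj xj xxe xj e xxe xj xj xxe xj e xxe xj e xxe xj e xj e xj xj xxe — and concatenate.

xjexxexjxjxxexjexxexjxjxxexjexxexjexxexjexjexjxjxxe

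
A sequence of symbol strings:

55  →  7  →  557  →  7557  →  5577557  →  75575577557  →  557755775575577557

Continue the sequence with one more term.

75575577557557755775575577557

Each term (from the third on) is the two preceding terms concatenated in order: term 3 = 55·7 = 557.
Continuing: 75575577557 · 557755775575577557 gives term 8.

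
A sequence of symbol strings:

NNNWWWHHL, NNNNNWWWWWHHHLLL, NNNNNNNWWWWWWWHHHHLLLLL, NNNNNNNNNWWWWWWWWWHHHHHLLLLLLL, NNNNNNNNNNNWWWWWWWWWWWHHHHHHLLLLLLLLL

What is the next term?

NNNNNNNNNNNNNWWWWWWWWWWWWWHHHHHHHLLLLLLLLLLL

The n-th term is 2n+1 N's then 2n+1 W's then n+1 H's then 2n-1 L's (n = 1, 2, …).
For the next term, n = 6, so the run lengths are 13, 13, 7, 11.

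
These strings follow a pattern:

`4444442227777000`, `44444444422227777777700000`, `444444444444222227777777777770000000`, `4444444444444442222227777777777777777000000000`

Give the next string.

44444444444444444422222227777777777777777777700000000000

Term n consists of 3n+3 4's, followed by n+2 2's, followed by 4n 7's, followed by 2n+1 0's (n = 1, 2, …).
At n = 5 the blocks have lengths 18, 7, 20, 11.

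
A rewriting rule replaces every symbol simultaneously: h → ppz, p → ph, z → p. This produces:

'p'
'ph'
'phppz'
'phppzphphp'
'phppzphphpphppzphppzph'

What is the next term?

Rewriting the 22 symbols of phppzphphpphppzphppzph one by one yields ph ppz ph ph p ph ppz ph ppz ph ph ppz ph ph p ph ppz ph ph p ph ppz; concatenated:

phppzphphpphppzphppzphphppzphphpphppzphphpphppz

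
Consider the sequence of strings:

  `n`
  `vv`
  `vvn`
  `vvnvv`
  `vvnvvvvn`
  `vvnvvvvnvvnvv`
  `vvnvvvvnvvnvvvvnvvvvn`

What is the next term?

vvnvvvvnvvnvvvvnvvvvnvvnvvvvnvvnvv

Each term (from the third on) is the previous term followed by the one before it: term 3 = vv·n = vvn.
The next term joins vvnvvvvnvvnvvvvnvvvvn and vvnvvvvnvvnvv.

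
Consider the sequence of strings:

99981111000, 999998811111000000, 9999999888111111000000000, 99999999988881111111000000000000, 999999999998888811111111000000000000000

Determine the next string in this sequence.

9999999999999888888111111111000000000000000000

Reading off run lengths: 9 runs 3, 5, 7, 9, 11; 8 runs 1, 2, 3, 4, 5; 1 runs 4, 5, 6, 7, 8; 0 runs 3, 6, 9, 12, 15 — each is linear in n (n = 1, 2, …).
Setting n = 6 gives 13, 6, 9, 18 characters in each block.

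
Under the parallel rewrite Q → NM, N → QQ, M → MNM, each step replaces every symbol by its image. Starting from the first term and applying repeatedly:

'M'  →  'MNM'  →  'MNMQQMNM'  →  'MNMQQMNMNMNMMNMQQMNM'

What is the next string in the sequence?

Rewriting the 20 symbols of MNMQQMNMNMNMMNMQQMNM one by one yields MNM QQ MNM NM NM MNM QQ MNM QQ MNM QQ MNM MNM QQ MNM NM NM MNM QQ MNM; concatenated:

MNMQQMNMNMNMMNMQQMNMQQMNMQQMNMMNMQQMNMNMNMMNMQQMNM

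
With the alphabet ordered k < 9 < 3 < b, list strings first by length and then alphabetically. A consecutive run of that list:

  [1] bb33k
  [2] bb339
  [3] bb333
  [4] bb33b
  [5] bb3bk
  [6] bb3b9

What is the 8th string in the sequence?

bb3bb

Stepping forward 2 times from bb3b9: bb3b9 → bb3b3, then the target.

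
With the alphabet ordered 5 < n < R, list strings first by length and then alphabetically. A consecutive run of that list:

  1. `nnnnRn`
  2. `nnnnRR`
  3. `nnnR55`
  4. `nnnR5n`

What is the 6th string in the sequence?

nnnRn5

Advancing 2 positions from nnnR5n through nnnR5n → nnnR5R reaches term 6.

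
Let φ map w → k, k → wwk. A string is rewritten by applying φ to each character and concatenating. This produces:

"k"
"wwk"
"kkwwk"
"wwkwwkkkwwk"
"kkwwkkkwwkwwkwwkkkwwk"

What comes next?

Rewriting the 21 symbols of kkwwkkkwwkwwkwwkkkwwk one by one yields wwk wwk k k wwk wwk wwk k k wwk k k wwk k k wwk wwk wwk k k wwk; concatenated:

wwkwwkkkwwkwwkwwkkkwwkkkwwkkkwwkwwkwwkkkwwk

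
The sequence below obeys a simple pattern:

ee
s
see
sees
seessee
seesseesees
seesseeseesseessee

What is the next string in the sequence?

seesseeseesseesseeseesseesees

Each term (from the third on) is the previous term followed by the one before it: term 3 = s·ee = see.
The next term joins seesseeseesseessee and seesseesees.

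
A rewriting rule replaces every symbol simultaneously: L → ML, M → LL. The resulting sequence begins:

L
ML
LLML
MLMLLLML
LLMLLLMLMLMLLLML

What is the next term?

Applying the rule to each of the 16 symbols of LLMLLLMLMLMLLLML gives the pieces ML ML LL ML ML ML LL ML LL ML LL ML ML ML LL ML, which concatenate to the answer.

MLMLLLMLMLMLLLMLLLMLLLMLMLMLLLML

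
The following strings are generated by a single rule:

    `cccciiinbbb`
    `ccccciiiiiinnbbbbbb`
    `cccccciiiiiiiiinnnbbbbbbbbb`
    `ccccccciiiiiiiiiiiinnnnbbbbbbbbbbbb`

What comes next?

cccccccciiiiiiiiiiiiiiinnnnnbbbbbbbbbbbbbbb

Term n consists of n+3 c's, followed by 3n i's, followed by n n's, followed by 3n b's (n = 1, 2, …).
For the next term, n = 5, so the run lengths are 8, 15, 5, 15.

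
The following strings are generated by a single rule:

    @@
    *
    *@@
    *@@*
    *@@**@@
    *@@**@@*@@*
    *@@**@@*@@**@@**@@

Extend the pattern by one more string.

This is a Fibonacci-style word recurrence s(k) = s(k−1)·s(k−2): e.g. *·@@ = *@@.
Continuing: *@@**@@*@@**@@**@@ · *@@**@@*@@* gives term 8.

*@@**@@*@@**@@**@@*@@**@@*@@*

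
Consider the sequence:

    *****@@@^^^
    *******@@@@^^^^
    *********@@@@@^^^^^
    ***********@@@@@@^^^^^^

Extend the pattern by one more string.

Reading off run lengths: * runs 5, 7, 9, 11; @ runs 3, 4, 5, 6; ^ runs 3, 4, 5, 6 — each is linear in n, where the shown terms are n = 3, 4, 5, 6.
At n = 7 the blocks have lengths 13, 7, 7.

*************@@@@@@@^^^^^^^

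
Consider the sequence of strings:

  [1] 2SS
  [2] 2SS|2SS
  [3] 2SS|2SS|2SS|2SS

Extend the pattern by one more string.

Every step duplicates the string with '|' between the halves.
So the next term is two copies of 2SS|2SS|2SS|2SS with '|' between the halves.

2SS|2SS|2SS|2SS|2SS|2SS|2SS|2SS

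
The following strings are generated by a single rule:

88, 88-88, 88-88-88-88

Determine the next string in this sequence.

88-88-88-88-88-88-88-88

s(k+1) = s(k)·-·s(k) — each term doubles the last with '-' between the halves.
So the next term is two copies of 88-88-88-88 with '-' between the halves.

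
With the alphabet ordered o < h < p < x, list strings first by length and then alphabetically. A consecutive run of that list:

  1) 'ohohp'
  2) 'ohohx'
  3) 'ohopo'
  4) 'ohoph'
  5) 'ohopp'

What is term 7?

ohoxo

Stepping forward 2 times from ohopp: ohopp → ohopx, then the target.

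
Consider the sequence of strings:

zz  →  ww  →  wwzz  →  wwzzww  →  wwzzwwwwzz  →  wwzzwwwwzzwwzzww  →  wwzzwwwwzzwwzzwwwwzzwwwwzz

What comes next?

wwzzwwwwzzwwzzwwwwzzwwwwzzwwzzwwwwzzwwzzww

Each term (from the third on) is the previous term followed by the one before it: term 3 = ww·zz = wwzz.
Continuing: wwzzwwwwzzwwzzwwwwzzwwwwzz · wwzzwwwwzzwwzzww gives term 8.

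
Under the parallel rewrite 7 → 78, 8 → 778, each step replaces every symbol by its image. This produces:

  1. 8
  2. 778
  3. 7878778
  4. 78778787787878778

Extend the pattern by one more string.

Rewriting the 17 symbols of 78778787787878778 one by one yields 78 778 78 78 778 78 778 78 78 778 78 778 78 778 78 78 778; concatenated:

78778787877878778787877878778787787878778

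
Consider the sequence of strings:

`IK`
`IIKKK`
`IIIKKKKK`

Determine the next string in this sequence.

IIIIKKKKKKK

Each string has the form I^{n} K^{2n-1} (n = 1, 2, …).
For the next term, n = 4, so the run lengths are 4, 7.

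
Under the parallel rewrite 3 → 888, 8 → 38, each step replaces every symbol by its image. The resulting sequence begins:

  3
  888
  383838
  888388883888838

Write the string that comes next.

Rewriting the 15 symbols of 888388883888838 one by one yields 38 38 38 888 38 38 38 38 888 38 38 38 38 888 38; concatenated:

383838888383838388883838383888838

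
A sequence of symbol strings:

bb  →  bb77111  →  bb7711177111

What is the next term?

Every step adds 77111 to the end: s(k+1) = s(k)·77111.
One more step from bb7711177111 gives the answer.

bb771117711177111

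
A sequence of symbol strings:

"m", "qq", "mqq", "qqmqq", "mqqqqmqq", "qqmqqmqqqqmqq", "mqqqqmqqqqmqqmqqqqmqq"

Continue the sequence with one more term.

qqmqqmqqqqmqqmqqqqmqqqqmqqmqqqqmqq

From term 3 onward, concatenate the second-to-last term with the last: m·qq = mqq, qq·mqq = qqmqq, …
Continuing: qqmqqmqqqqmqq · mqqqqmqqqqmqqmqqqqmqq gives term 8.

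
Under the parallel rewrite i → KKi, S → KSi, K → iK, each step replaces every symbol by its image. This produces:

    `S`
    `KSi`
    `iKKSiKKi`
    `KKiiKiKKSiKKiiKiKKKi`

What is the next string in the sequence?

iKiKKKiKKiiKKKiiKiKKSiKKiiKiKKKiKKiiKKKiiKiKiKKKi

Replace each of the 20 characters of KKiiKiKKSiKKiiKiKKKi in place — iK iK KKi KKi iK KKi iK iK KSi KKi iK iK KKi KKi iK KKi iK iK iK KKi — and concatenate.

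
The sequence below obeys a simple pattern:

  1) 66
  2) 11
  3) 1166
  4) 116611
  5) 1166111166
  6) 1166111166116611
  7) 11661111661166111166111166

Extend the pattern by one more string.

116611116611661111661111661166111166116611

From term 3 onward, concatenate the last term with the second-to-last: 11·66 = 1166, 1166·11 = 116611, …
The next term joins 11661111661166111166111166 and 1166111166116611.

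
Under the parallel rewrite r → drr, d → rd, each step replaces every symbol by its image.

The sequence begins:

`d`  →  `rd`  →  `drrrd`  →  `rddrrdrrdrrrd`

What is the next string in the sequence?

φ(rddrrdrrdrrrd) expands symbol-by-symbol to drr rd rd drr drr rd drr drr rd drr drr drr rd; joining the 13 pieces gives the next term.

drrrdrddrrdrrrddrrdrrrddrrdrrdrrrd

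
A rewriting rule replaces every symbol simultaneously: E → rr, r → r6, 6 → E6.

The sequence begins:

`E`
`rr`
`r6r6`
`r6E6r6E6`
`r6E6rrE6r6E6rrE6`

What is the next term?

Applying the rule to each of the 16 symbols of r6E6rrE6r6E6rrE6 gives the pieces r6 E6 rr E6 r6 r6 rr E6 r6 E6 rr E6 r6 r6 rr E6, which concatenate to the answer.

r6E6rrE6r6r6rrE6r6E6rrE6r6r6rrE6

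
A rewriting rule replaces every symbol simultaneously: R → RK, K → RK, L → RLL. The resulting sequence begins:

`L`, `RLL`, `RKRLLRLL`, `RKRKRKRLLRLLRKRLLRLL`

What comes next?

φ(RKRKRKRLLRLLRKRLLRLL) expands symbol-by-symbol to RK RK RK RK RK RK RK RLL RLL RK RLL RLL RK RK RK RLL RLL RK RLL RLL; joining the 20 pieces gives the next term.

RKRKRKRKRKRKRKRLLRLLRKRLLRLLRKRKRKRLLRLLRKRLLRLL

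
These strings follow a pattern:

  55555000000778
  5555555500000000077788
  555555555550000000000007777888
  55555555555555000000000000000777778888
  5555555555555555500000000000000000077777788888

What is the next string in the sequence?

555555555555555555550000000000000000000007777777888888

The n-th term is 3n-1 5's then 3n 0's then n 7's then n-1 8's, where the shown terms are n = 2, 3, 4, 5, 6.
At n = 7 the blocks have lengths 20, 21, 7, 6.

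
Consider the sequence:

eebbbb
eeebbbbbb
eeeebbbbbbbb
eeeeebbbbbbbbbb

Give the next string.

eeeeeebbbbbbbbbbbb

Reading off run lengths: e runs 2, 3, 4, 5; b runs 4, 6, 8, 10 — each is linear in n, where the shown terms are n = 2, 3, 4, 5.
At n = 6 the blocks have lengths 6, 12.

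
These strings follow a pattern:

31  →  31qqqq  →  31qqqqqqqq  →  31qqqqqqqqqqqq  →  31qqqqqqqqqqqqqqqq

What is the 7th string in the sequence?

The strings grow by a fixed suffix qqqq each time.
From 31qqqqqqqqqqqqqqqq, 2 further steps: 31qqqqqqqqqqqqqqqq → 31qqqqqqqqqqqqqqqqqqqq → (answer).

31qqqqqqqqqqqqqqqqqqqqqqqq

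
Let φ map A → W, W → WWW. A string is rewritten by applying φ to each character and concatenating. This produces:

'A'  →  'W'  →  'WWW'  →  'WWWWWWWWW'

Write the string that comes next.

Rewriting each symbol of WWWWWWWWW: W→WWW, W→WWW, W→WWW, W→WWW, W→WWW, W→WWW, W→WWW, W→WWW, W→WWW, which concatenates to WWW WWW WWW WWW WWW WWW WWW WWW WWW.

WWWWWWWWWWWWWWWWWWWWWWWWWWW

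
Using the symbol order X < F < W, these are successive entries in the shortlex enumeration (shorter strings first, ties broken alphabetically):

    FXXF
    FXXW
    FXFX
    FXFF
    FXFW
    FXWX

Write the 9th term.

FFXX

Continuing the enumeration 3 steps past FXWX: FXWX → FXWF → FXWW → (answer).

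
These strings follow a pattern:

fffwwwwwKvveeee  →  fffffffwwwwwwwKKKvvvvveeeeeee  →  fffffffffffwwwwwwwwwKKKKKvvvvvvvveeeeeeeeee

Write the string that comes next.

Each string has the form f^{4n-1} w^{2n+3} K^{2n-1} v^{3n-1} e^{3n+1} (n = 1, 2, …).
For the next term, n = 4, so the run lengths are 15, 11, 7, 11, 13.

fffffffffffffffwwwwwwwwwwwKKKKKKKvvvvvvvvvvveeeeeeeeeeeee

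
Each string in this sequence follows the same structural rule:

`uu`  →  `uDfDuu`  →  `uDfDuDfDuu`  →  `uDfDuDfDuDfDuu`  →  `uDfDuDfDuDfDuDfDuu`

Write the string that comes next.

Each term is the previous one with uDfD prepended.
Applying this once more to uDfDuDfDuDfDuDfDuu:

uDfDuDfDuDfDuDfDuDfDuu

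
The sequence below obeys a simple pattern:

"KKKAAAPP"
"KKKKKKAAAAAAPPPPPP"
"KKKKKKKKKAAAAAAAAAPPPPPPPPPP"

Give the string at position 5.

Each string has the form K^{3n} A^{3n} P^{4n-2} (n = 1, 2, …).
For term 5, n = 5, so the run lengths are 15, 15, 18.

KKKKKKKKKKKKKKKAAAAAAAAAAAAAAAPPPPPPPPPPPPPPPPPP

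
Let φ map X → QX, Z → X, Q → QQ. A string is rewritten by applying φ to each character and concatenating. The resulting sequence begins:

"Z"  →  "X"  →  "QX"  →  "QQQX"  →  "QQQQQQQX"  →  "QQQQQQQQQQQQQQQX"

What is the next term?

Replace each of the 16 characters of QQQQQQQQQQQQQQQX in place — QQ QQ QQ QQ QQ QQ QQ QQ QQ QQ QQ QQ QQ QQ QQ QX — and concatenate.

QQQQQQQQQQQQQQQQQQQQQQQQQQQQQQQX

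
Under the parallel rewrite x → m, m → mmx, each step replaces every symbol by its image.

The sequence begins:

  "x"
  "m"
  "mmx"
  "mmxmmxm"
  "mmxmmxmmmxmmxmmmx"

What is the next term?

mmxmmxmmmxmmxmmmxmmxmmxmmmxmmxmmmxmmxmmxm

Replace each of the 17 characters of mmxmmxmmmxmmxmmmx in place — mmx mmx m mmx mmx m mmx mmx mmx m mmx mmx m mmx mmx mmx m — and concatenate.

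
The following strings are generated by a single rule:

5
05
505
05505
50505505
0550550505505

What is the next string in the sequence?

505055050550550505505

This is a Fibonacci-style word recurrence s(k) = s(k−2)·s(k−1): e.g. 5·05 = 505.
So term 7 is 50505505·0550550505505.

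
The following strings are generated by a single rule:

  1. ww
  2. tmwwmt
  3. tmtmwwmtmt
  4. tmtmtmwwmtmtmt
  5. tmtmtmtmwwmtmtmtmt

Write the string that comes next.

s(k+1) = tm·s(k)·mt, so each term gains tm as a prefix and mt as a suffix.
One more step from tmtmtmtmwwmtmtmtmt gives the answer.

tmtmtmtmtmwwmtmtmtmtmt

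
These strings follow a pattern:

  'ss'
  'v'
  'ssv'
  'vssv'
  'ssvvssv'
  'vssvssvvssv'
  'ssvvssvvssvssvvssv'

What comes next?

vssvssvvssvssvvssvvssvssvvssv

Each term (from the third on) is the two preceding terms concatenated in order: term 3 = ss·v = ssv.
So term 8 is vssvssvvssv·ssvvssvvssvssvvssv.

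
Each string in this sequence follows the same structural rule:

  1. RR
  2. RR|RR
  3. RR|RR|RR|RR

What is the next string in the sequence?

Every step duplicates the string with '|' between the halves.
Doubling RR|RR|RR|RR with '|' between the halves:

RR|RR|RR|RR|RR|RR|RR|RR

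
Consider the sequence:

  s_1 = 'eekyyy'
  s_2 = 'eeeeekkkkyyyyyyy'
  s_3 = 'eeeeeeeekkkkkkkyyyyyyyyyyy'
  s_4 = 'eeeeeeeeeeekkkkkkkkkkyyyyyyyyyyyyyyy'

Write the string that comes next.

Reading off run lengths: e runs 2, 5, 8, 11; k runs 1, 4, 7, 10; y runs 3, 7, 11, 15 — each is linear in n (n = 1, 2, …).
At n = 5 the blocks have lengths 14, 13, 19.

eeeeeeeeeeeeeekkkkkkkkkkkkkyyyyyyyyyyyyyyyyyyy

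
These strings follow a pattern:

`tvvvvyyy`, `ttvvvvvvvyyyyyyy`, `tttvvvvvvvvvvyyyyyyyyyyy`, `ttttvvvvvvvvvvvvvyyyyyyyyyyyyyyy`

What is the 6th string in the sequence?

The n-th term is n t's then 3n+1 v's then 4n-1 y's (n = 1, 2, …).
At n = 6 the blocks have lengths 6, 19, 23.

ttttttvvvvvvvvvvvvvvvvvvvyyyyyyyyyyyyyyyyyyyyyyy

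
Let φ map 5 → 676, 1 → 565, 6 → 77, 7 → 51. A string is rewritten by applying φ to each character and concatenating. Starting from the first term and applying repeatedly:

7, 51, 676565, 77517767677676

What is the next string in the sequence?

Replace each of the 14 characters of 77517767677676 in place — 51 51 676 565 51 51 77 51 77 51 51 77 51 77 — and concatenate.

515167656551517751775151775177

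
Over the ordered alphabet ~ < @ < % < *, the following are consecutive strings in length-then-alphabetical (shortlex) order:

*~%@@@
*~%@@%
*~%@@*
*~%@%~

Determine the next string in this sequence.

Find the rightmost character of *~%@%~ below *, bump it to the next letter, and reset everything to its right to ~.

*~%@%@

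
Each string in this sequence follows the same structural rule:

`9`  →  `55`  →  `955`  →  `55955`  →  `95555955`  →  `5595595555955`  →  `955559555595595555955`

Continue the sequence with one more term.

5595595555955955559555595595555955

This is a Fibonacci-style word recurrence s(k) = s(k−2)·s(k−1): e.g. 9·55 = 955.
So term 8 is 5595595555955·955559555595595555955.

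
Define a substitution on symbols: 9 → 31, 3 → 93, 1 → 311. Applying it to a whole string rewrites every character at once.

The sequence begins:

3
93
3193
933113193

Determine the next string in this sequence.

Rewriting each symbol of 933113193: 9→31, 3→93, 3→93, 1→311, 1→311, 3→93, 1→311, 9→31, 3→93, which concatenates to 31 93 93 311 311 93 311 31 93.

319393311311933113193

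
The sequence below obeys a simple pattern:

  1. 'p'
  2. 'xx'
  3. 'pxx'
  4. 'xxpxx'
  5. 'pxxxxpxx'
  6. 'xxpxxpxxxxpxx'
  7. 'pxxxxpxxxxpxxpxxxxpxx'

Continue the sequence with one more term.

xxpxxpxxxxpxxpxxxxpxxxxpxxpxxxxpxx

Each term (from the third on) is the two preceding terms concatenated in order: term 3 = p·xx = pxx.
Continuing: xxpxxpxxxxpxx · pxxxxpxxxxpxxpxxxxpxx gives term 8.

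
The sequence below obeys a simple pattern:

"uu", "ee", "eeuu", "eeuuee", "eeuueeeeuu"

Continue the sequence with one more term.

eeuueeeeuueeuuee

This is a Fibonacci-style word recurrence s(k) = s(k−1)·s(k−2): e.g. ee·uu = eeuu.
Continuing: eeuueeeeuu · eeuuee gives term 6.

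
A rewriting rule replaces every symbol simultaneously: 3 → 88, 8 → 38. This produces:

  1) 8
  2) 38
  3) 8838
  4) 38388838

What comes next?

Apply φ to 38388838 symbol by symbol: 3→88, 8→38, 3→88, 8→38, 8→38, 8→38, 3→88, 8→38; joined: 88 38 88 38 38 38 88 38.

8838883838388838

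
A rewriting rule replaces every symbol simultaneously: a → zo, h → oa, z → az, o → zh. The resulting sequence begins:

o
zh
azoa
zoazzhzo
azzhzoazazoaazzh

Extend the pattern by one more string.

Rewriting the 16 symbols of azzhzoazazoaazzh one by one yields zo az az oa az zh zo az zo az zh zo zo az az oa; concatenated:

zoazazoaazzhzoazzoazzhzozoazazoa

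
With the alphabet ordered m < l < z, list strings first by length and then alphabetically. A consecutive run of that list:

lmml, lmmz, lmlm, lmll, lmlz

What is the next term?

lmzm

The successor of lmlz increments the rightmost position that isn't already z and resets every position after it to m.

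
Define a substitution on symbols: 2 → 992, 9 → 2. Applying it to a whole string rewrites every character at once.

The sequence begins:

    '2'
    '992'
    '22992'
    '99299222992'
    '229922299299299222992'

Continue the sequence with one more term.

Rewriting the 21 symbols of 229922299299299222992 one by one yields 992 992 2 2 992 992 992 2 2 992 2 2 992 2 2 992 992 992 2 2 992; concatenated:

9929922299299299222992229922299299299222992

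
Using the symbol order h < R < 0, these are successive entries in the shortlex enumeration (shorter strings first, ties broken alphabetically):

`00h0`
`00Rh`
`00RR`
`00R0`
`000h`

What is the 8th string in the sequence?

Advancing 3 positions from 000h through 000h → 000R → 0000 reaches term 8.

hhhhh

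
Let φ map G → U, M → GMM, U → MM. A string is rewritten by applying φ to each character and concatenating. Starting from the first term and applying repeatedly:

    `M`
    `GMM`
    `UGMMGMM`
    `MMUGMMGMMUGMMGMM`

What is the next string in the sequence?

Replace each of the 16 characters of MMUGMMGMMUGMMGMM in place — GMM GMM MM U GMM GMM U GMM GMM MM U GMM GMM U GMM GMM — and concatenate.

GMMGMMMMUGMMGMMUGMMGMMMMUGMMGMMUGMMGMM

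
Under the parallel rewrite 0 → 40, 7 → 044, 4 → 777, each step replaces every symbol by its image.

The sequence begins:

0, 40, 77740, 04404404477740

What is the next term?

Applying the rule to each of the 14 symbols of 04404404477740 gives the pieces 40 777 777 40 777 777 40 777 777 044 044 044 777 40, which concatenate to the answer.

40777777407777774077777704404404477740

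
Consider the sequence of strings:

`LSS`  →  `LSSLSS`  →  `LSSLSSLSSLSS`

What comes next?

Each string is two copies of the previous one concatenated.
So the next term is two copies of LSSLSSLSSLSS.

LSSLSSLSSLSSLSSLSSLSSLSS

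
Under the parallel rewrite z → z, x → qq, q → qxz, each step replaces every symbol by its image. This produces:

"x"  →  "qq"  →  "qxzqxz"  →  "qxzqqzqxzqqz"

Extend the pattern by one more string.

qxzqqzqxzqxzzqxzqqzqxzqxzz

Apply φ to qxzqqzqxzqqz symbol by symbol: q→qxz, x→qq, z→z, q→qxz, q→qxz, z→z, q→qxz, x→qq, z→z, q→qxz, q→qxz, z→z; joined: qxz qq z qxz qxz z qxz qq z qxz qxz z.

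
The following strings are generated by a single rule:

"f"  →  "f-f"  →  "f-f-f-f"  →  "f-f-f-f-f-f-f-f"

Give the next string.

Each string is two copies of the previous one joined by '-'.
Doubling f-f-f-f-f-f-f-f with '-' between the halves:

f-f-f-f-f-f-f-f-f-f-f-f-f-f-f-f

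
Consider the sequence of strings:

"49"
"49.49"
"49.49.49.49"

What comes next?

49.49.49.49.49.49.49.49

s(k+1) = s(k)·.·s(k) — each term doubles the last with '.' between the halves.
One more doubling of 49.49.49.49 gives the answer.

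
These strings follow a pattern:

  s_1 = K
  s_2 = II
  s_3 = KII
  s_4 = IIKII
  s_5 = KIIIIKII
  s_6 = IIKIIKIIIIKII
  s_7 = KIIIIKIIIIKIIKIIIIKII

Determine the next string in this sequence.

IIKIIKIIIIKIIKIIIIKIIIIKIIKIIIIKII

This is a Fibonacci-style word recurrence s(k) = s(k−2)·s(k−1): e.g. K·II = KII.
Continuing: IIKIIKIIIIKII · KIIIIKIIIIKIIKIIIIKII gives term 8.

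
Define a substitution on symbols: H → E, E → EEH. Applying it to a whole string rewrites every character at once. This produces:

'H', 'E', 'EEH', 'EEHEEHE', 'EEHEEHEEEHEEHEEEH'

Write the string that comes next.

EEHEEHEEEHEEHEEEHEEHEEHEEEHEEHEEEHEEHEEHE

Replace each of the 17 characters of EEHEEHEEEHEEHEEEH in place — EEH EEH E EEH EEH E EEH EEH EEH E EEH EEH E EEH EEH EEH E — and concatenate.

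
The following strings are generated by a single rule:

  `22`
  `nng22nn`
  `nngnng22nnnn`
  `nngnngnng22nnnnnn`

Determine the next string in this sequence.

nngnngnngnng22nnnnnnnn

Each term wraps the previous one in nng on the left and nn on the right.
One more step from nngnngnng22nnnnnn gives the answer.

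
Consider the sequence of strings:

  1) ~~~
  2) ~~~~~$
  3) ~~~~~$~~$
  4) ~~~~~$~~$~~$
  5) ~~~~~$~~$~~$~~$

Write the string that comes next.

Each term is the previous one with ~~$ appended.
So the next term is ~~~~~$~~$~~$~~$·~~$.

~~~~~$~~$~~$~~$~~$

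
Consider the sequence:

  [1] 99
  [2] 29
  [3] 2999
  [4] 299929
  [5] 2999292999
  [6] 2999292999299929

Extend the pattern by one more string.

29992929992999292999292999

Each term (from the third on) is the previous term followed by the one before it: term 3 = 29·99 = 2999.
So term 7 is 2999292999299929·2999292999.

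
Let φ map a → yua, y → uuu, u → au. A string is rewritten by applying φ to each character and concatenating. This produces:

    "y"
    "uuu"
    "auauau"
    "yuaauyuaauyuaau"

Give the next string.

Applying the rule to each of the 15 symbols of yuaauyuaauyuaau gives the pieces uuu au yua yua au uuu au yua yua au uuu au yua yua au, which concatenate to the answer.

uuuauyuayuaauuuuauyuayuaauuuuauyuayuaau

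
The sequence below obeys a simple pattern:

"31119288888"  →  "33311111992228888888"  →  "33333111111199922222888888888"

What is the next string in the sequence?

Term n consists of 2n-1 3's, followed by 2n+1 1's, followed by n 9's, followed by 2n-1 2's, followed by 2n+3 8's (n = 1, 2, …).
Setting n = 4 gives 7, 9, 4, 7, 11 characters in each block.

33333331111111119999222222288888888888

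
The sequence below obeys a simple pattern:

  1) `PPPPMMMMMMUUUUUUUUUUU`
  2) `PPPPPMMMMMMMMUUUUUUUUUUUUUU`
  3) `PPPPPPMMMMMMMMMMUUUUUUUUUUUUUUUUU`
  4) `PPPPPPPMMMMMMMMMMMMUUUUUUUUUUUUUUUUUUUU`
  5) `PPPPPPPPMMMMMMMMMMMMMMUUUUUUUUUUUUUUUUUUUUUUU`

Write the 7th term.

Term n consists of n+1 P's, followed by 2n M's, followed by 3n+2 U's, where the shown terms are n = 3, 4, 5, 6, 7.
Setting n = 9 gives 10, 18, 29 characters in each block.

PPPPPPPPPPMMMMMMMMMMMMMMMMMMUUUUUUUUUUUUUUUUUUUUUUUUUUUUU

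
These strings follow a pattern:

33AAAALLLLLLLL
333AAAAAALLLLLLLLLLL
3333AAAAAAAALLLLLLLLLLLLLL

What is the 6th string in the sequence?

The n-th term is n 3's then 2n A's then 3n+2 L's, where the shown terms are n = 2, 3, 4.
Setting n = 7 gives 7, 14, 23 characters in each block.

3333333AAAAAAAAAAAAAALLLLLLLLLLLLLLLLLLLLLLL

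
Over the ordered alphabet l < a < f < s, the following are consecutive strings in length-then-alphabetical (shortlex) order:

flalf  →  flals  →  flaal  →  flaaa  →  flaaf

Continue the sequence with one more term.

The successor of flaaf increments the rightmost position that isn't already s and resets every position after it to l.

flaas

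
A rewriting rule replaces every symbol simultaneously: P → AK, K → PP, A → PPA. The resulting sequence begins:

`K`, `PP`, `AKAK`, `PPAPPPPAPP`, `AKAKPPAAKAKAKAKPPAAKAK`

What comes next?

Rewriting the 22 symbols of AKAKPPAAKAKAKAKPPAAKAK one by one yields PPA PP PPA PP AK AK PPA PPA PP PPA PP PPA PP PPA PP AK AK PPA PPA PP PPA PP; concatenated:

PPAPPPPAPPAKAKPPAPPAPPPPAPPPPAPPPPAPPAKAKPPAPPAPPPPAPP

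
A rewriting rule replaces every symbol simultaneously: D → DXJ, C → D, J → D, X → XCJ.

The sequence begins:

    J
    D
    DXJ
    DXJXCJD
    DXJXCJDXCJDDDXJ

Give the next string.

Replace each of the 15 characters of DXJXCJDXCJDDDXJ in place — DXJ XCJ D XCJ D D DXJ XCJ D D DXJ DXJ DXJ XCJ D — and concatenate.

DXJXCJDXCJDDDXJXCJDDDXJDXJDXJXCJD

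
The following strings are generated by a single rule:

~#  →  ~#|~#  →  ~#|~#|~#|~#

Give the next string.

s(k+1) = s(k)·|·s(k) — each term doubles the last with '|' between the halves.
So the next term is two copies of ~#|~#|~#|~# with '|' between the halves.

~#|~#|~#|~#|~#|~#|~#|~#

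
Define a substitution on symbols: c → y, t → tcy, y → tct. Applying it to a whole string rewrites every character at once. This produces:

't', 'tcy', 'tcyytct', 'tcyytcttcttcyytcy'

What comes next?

tcyytcttcttcyytcytcyytcytcyytcttcttcyytct

Replace each of the 17 characters of tcyytcttcttcyytcy in place — tcy y tct tct tcy y tcy tcy y tcy tcy y tct tct tcy y tct — and concatenate.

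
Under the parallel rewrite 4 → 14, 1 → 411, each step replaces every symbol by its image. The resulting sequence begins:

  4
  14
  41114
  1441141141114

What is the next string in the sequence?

φ(1441141141114) expands symbol-by-symbol to 411 14 14 411 411 14 411 411 14 411 411 411 14; joining the 13 pieces gives the next term.

4111414411411144114111441141141114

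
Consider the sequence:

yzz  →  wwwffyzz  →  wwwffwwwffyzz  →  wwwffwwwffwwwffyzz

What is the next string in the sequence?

wwwffwwwffwwwffwwwffyzz

Each term is the previous one with wwwff prepended.
So the next term is wwwff·wwwffwwwffwwwffyzz.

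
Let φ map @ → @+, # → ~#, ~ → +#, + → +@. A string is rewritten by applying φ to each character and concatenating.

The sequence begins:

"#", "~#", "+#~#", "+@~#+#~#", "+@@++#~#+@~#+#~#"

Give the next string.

Rewriting the 16 symbols of +@@++#~#+@~#+#~# one by one yields +@ @+ @+ +@ +@ ~# +# ~# +@ @+ +# ~# +@ ~# +# ~#; concatenated:

+@@+@++@+@~#+#~#+@@++#~#+@~#+#~#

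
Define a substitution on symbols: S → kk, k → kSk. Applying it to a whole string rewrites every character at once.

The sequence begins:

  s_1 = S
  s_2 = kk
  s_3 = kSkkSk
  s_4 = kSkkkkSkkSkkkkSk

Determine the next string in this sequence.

kSkkkkSkkSkkSkkSkkkkSkkSkkkkSkkSkkSkkSkkkkSk

Replace each of the 16 characters of kSkkkkSkkSkkkkSk in place — kSk kk kSk kSk kSk kSk kk kSk kSk kk kSk kSk kSk kSk kk kSk — and concatenate.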